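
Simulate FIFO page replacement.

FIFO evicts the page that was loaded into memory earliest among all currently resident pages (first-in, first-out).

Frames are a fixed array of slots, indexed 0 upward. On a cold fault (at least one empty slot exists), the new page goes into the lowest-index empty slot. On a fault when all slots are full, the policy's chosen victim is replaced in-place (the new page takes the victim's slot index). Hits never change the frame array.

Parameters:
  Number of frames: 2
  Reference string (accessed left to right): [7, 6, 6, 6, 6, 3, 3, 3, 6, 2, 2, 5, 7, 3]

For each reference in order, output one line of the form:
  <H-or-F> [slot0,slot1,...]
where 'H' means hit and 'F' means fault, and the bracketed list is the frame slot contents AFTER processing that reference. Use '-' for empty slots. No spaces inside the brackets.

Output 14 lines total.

F [7,-]
F [7,6]
H [7,6]
H [7,6]
H [7,6]
F [3,6]
H [3,6]
H [3,6]
H [3,6]
F [3,2]
H [3,2]
F [5,2]
F [5,7]
F [3,7]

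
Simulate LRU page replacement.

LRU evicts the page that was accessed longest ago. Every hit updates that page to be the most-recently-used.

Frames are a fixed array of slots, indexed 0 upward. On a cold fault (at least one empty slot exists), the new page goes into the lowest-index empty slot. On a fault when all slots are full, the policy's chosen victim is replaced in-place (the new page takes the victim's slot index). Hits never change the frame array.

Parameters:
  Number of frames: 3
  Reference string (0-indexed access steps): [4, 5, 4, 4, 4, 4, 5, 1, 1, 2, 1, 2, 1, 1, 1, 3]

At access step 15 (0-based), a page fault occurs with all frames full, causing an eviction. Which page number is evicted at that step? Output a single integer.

Step 0: ref 4 -> FAULT, frames=[4,-,-]
Step 1: ref 5 -> FAULT, frames=[4,5,-]
Step 2: ref 4 -> HIT, frames=[4,5,-]
Step 3: ref 4 -> HIT, frames=[4,5,-]
Step 4: ref 4 -> HIT, frames=[4,5,-]
Step 5: ref 4 -> HIT, frames=[4,5,-]
Step 6: ref 5 -> HIT, frames=[4,5,-]
Step 7: ref 1 -> FAULT, frames=[4,5,1]
Step 8: ref 1 -> HIT, frames=[4,5,1]
Step 9: ref 2 -> FAULT, evict 4, frames=[2,5,1]
Step 10: ref 1 -> HIT, frames=[2,5,1]
Step 11: ref 2 -> HIT, frames=[2,5,1]
Step 12: ref 1 -> HIT, frames=[2,5,1]
Step 13: ref 1 -> HIT, frames=[2,5,1]
Step 14: ref 1 -> HIT, frames=[2,5,1]
Step 15: ref 3 -> FAULT, evict 5, frames=[2,3,1]
At step 15: evicted page 5

Answer: 5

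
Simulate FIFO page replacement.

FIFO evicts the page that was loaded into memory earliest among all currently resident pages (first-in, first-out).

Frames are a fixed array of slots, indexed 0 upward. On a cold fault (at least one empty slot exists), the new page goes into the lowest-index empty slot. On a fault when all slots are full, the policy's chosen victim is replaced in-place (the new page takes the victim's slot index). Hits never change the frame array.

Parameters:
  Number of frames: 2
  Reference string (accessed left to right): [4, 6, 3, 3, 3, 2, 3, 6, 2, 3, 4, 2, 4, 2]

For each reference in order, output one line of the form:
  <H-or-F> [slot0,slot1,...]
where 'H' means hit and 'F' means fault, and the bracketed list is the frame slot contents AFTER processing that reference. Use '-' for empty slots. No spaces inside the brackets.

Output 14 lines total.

F [4,-]
F [4,6]
F [3,6]
H [3,6]
H [3,6]
F [3,2]
H [3,2]
F [6,2]
H [6,2]
F [6,3]
F [4,3]
F [4,2]
H [4,2]
H [4,2]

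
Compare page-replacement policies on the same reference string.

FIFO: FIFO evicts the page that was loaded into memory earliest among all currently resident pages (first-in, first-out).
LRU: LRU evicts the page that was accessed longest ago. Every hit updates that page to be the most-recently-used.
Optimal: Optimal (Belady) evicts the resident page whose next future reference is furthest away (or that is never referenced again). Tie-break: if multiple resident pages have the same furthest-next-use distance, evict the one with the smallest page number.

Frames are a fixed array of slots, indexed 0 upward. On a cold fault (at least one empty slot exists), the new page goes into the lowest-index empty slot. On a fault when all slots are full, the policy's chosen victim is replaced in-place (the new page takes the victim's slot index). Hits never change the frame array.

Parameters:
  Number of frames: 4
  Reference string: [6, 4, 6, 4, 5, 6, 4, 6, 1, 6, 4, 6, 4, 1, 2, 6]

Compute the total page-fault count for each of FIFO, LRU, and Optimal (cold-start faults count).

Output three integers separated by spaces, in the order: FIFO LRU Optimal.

Answer: 6 5 5

Derivation:
--- FIFO ---
  step 0: ref 6 -> FAULT, frames=[6,-,-,-] (faults so far: 1)
  step 1: ref 4 -> FAULT, frames=[6,4,-,-] (faults so far: 2)
  step 2: ref 6 -> HIT, frames=[6,4,-,-] (faults so far: 2)
  step 3: ref 4 -> HIT, frames=[6,4,-,-] (faults so far: 2)
  step 4: ref 5 -> FAULT, frames=[6,4,5,-] (faults so far: 3)
  step 5: ref 6 -> HIT, frames=[6,4,5,-] (faults so far: 3)
  step 6: ref 4 -> HIT, frames=[6,4,5,-] (faults so far: 3)
  step 7: ref 6 -> HIT, frames=[6,4,5,-] (faults so far: 3)
  step 8: ref 1 -> FAULT, frames=[6,4,5,1] (faults so far: 4)
  step 9: ref 6 -> HIT, frames=[6,4,5,1] (faults so far: 4)
  step 10: ref 4 -> HIT, frames=[6,4,5,1] (faults so far: 4)
  step 11: ref 6 -> HIT, frames=[6,4,5,1] (faults so far: 4)
  step 12: ref 4 -> HIT, frames=[6,4,5,1] (faults so far: 4)
  step 13: ref 1 -> HIT, frames=[6,4,5,1] (faults so far: 4)
  step 14: ref 2 -> FAULT, evict 6, frames=[2,4,5,1] (faults so far: 5)
  step 15: ref 6 -> FAULT, evict 4, frames=[2,6,5,1] (faults so far: 6)
  FIFO total faults: 6
--- LRU ---
  step 0: ref 6 -> FAULT, frames=[6,-,-,-] (faults so far: 1)
  step 1: ref 4 -> FAULT, frames=[6,4,-,-] (faults so far: 2)
  step 2: ref 6 -> HIT, frames=[6,4,-,-] (faults so far: 2)
  step 3: ref 4 -> HIT, frames=[6,4,-,-] (faults so far: 2)
  step 4: ref 5 -> FAULT, frames=[6,4,5,-] (faults so far: 3)
  step 5: ref 6 -> HIT, frames=[6,4,5,-] (faults so far: 3)
  step 6: ref 4 -> HIT, frames=[6,4,5,-] (faults so far: 3)
  step 7: ref 6 -> HIT, frames=[6,4,5,-] (faults so far: 3)
  step 8: ref 1 -> FAULT, frames=[6,4,5,1] (faults so far: 4)
  step 9: ref 6 -> HIT, frames=[6,4,5,1] (faults so far: 4)
  step 10: ref 4 -> HIT, frames=[6,4,5,1] (faults so far: 4)
  step 11: ref 6 -> HIT, frames=[6,4,5,1] (faults so far: 4)
  step 12: ref 4 -> HIT, frames=[6,4,5,1] (faults so far: 4)
  step 13: ref 1 -> HIT, frames=[6,4,5,1] (faults so far: 4)
  step 14: ref 2 -> FAULT, evict 5, frames=[6,4,2,1] (faults so far: 5)
  step 15: ref 6 -> HIT, frames=[6,4,2,1] (faults so far: 5)
  LRU total faults: 5
--- Optimal ---
  step 0: ref 6 -> FAULT, frames=[6,-,-,-] (faults so far: 1)
  step 1: ref 4 -> FAULT, frames=[6,4,-,-] (faults so far: 2)
  step 2: ref 6 -> HIT, frames=[6,4,-,-] (faults so far: 2)
  step 3: ref 4 -> HIT, frames=[6,4,-,-] (faults so far: 2)
  step 4: ref 5 -> FAULT, frames=[6,4,5,-] (faults so far: 3)
  step 5: ref 6 -> HIT, frames=[6,4,5,-] (faults so far: 3)
  step 6: ref 4 -> HIT, frames=[6,4,5,-] (faults so far: 3)
  step 7: ref 6 -> HIT, frames=[6,4,5,-] (faults so far: 3)
  step 8: ref 1 -> FAULT, frames=[6,4,5,1] (faults so far: 4)
  step 9: ref 6 -> HIT, frames=[6,4,5,1] (faults so far: 4)
  step 10: ref 4 -> HIT, frames=[6,4,5,1] (faults so far: 4)
  step 11: ref 6 -> HIT, frames=[6,4,5,1] (faults so far: 4)
  step 12: ref 4 -> HIT, frames=[6,4,5,1] (faults so far: 4)
  step 13: ref 1 -> HIT, frames=[6,4,5,1] (faults so far: 4)
  step 14: ref 2 -> FAULT, evict 1, frames=[6,4,5,2] (faults so far: 5)
  step 15: ref 6 -> HIT, frames=[6,4,5,2] (faults so far: 5)
  Optimal total faults: 5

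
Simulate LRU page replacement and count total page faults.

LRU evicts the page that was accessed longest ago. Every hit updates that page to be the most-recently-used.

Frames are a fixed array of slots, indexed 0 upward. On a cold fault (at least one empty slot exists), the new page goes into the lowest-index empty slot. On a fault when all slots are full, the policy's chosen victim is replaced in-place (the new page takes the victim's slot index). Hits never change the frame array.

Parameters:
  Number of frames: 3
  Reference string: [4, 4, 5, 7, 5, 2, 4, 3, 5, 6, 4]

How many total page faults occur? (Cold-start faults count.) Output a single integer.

Answer: 9

Derivation:
Step 0: ref 4 → FAULT, frames=[4,-,-]
Step 1: ref 4 → HIT, frames=[4,-,-]
Step 2: ref 5 → FAULT, frames=[4,5,-]
Step 3: ref 7 → FAULT, frames=[4,5,7]
Step 4: ref 5 → HIT, frames=[4,5,7]
Step 5: ref 2 → FAULT (evict 4), frames=[2,5,7]
Step 6: ref 4 → FAULT (evict 7), frames=[2,5,4]
Step 7: ref 3 → FAULT (evict 5), frames=[2,3,4]
Step 8: ref 5 → FAULT (evict 2), frames=[5,3,4]
Step 9: ref 6 → FAULT (evict 4), frames=[5,3,6]
Step 10: ref 4 → FAULT (evict 3), frames=[5,4,6]
Total faults: 9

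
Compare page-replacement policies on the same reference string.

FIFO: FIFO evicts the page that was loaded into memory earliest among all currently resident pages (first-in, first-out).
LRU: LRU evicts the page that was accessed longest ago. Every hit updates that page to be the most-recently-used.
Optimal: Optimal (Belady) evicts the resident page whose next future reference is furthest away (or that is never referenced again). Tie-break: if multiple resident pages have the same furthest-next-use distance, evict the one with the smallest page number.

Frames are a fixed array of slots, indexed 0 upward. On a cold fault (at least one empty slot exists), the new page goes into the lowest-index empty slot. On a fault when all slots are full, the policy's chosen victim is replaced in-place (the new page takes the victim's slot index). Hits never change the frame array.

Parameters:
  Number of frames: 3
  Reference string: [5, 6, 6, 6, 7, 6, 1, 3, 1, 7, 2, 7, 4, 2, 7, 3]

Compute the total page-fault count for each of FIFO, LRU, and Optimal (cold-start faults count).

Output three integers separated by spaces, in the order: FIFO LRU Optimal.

--- FIFO ---
  step 0: ref 5 -> FAULT, frames=[5,-,-] (faults so far: 1)
  step 1: ref 6 -> FAULT, frames=[5,6,-] (faults so far: 2)
  step 2: ref 6 -> HIT, frames=[5,6,-] (faults so far: 2)
  step 3: ref 6 -> HIT, frames=[5,6,-] (faults so far: 2)
  step 4: ref 7 -> FAULT, frames=[5,6,7] (faults so far: 3)
  step 5: ref 6 -> HIT, frames=[5,6,7] (faults so far: 3)
  step 6: ref 1 -> FAULT, evict 5, frames=[1,6,7] (faults so far: 4)
  step 7: ref 3 -> FAULT, evict 6, frames=[1,3,7] (faults so far: 5)
  step 8: ref 1 -> HIT, frames=[1,3,7] (faults so far: 5)
  step 9: ref 7 -> HIT, frames=[1,3,7] (faults so far: 5)
  step 10: ref 2 -> FAULT, evict 7, frames=[1,3,2] (faults so far: 6)
  step 11: ref 7 -> FAULT, evict 1, frames=[7,3,2] (faults so far: 7)
  step 12: ref 4 -> FAULT, evict 3, frames=[7,4,2] (faults so far: 8)
  step 13: ref 2 -> HIT, frames=[7,4,2] (faults so far: 8)
  step 14: ref 7 -> HIT, frames=[7,4,2] (faults so far: 8)
  step 15: ref 3 -> FAULT, evict 2, frames=[7,4,3] (faults so far: 9)
  FIFO total faults: 9
--- LRU ---
  step 0: ref 5 -> FAULT, frames=[5,-,-] (faults so far: 1)
  step 1: ref 6 -> FAULT, frames=[5,6,-] (faults so far: 2)
  step 2: ref 6 -> HIT, frames=[5,6,-] (faults so far: 2)
  step 3: ref 6 -> HIT, frames=[5,6,-] (faults so far: 2)
  step 4: ref 7 -> FAULT, frames=[5,6,7] (faults so far: 3)
  step 5: ref 6 -> HIT, frames=[5,6,7] (faults so far: 3)
  step 6: ref 1 -> FAULT, evict 5, frames=[1,6,7] (faults so far: 4)
  step 7: ref 3 -> FAULT, evict 7, frames=[1,6,3] (faults so far: 5)
  step 8: ref 1 -> HIT, frames=[1,6,3] (faults so far: 5)
  step 9: ref 7 -> FAULT, evict 6, frames=[1,7,3] (faults so far: 6)
  step 10: ref 2 -> FAULT, evict 3, frames=[1,7,2] (faults so far: 7)
  step 11: ref 7 -> HIT, frames=[1,7,2] (faults so far: 7)
  step 12: ref 4 -> FAULT, evict 1, frames=[4,7,2] (faults so far: 8)
  step 13: ref 2 -> HIT, frames=[4,7,2] (faults so far: 8)
  step 14: ref 7 -> HIT, frames=[4,7,2] (faults so far: 8)
  step 15: ref 3 -> FAULT, evict 4, frames=[3,7,2] (faults so far: 9)
  LRU total faults: 9
--- Optimal ---
  step 0: ref 5 -> FAULT, frames=[5,-,-] (faults so far: 1)
  step 1: ref 6 -> FAULT, frames=[5,6,-] (faults so far: 2)
  step 2: ref 6 -> HIT, frames=[5,6,-] (faults so far: 2)
  step 3: ref 6 -> HIT, frames=[5,6,-] (faults so far: 2)
  step 4: ref 7 -> FAULT, frames=[5,6,7] (faults so far: 3)
  step 5: ref 6 -> HIT, frames=[5,6,7] (faults so far: 3)
  step 6: ref 1 -> FAULT, evict 5, frames=[1,6,7] (faults so far: 4)
  step 7: ref 3 -> FAULT, evict 6, frames=[1,3,7] (faults so far: 5)
  step 8: ref 1 -> HIT, frames=[1,3,7] (faults so far: 5)
  step 9: ref 7 -> HIT, frames=[1,3,7] (faults so far: 5)
  step 10: ref 2 -> FAULT, evict 1, frames=[2,3,7] (faults so far: 6)
  step 11: ref 7 -> HIT, frames=[2,3,7] (faults so far: 6)
  step 12: ref 4 -> FAULT, evict 3, frames=[2,4,7] (faults so far: 7)
  step 13: ref 2 -> HIT, frames=[2,4,7] (faults so far: 7)
  step 14: ref 7 -> HIT, frames=[2,4,7] (faults so far: 7)
  step 15: ref 3 -> FAULT, evict 2, frames=[3,4,7] (faults so far: 8)
  Optimal total faults: 8

Answer: 9 9 8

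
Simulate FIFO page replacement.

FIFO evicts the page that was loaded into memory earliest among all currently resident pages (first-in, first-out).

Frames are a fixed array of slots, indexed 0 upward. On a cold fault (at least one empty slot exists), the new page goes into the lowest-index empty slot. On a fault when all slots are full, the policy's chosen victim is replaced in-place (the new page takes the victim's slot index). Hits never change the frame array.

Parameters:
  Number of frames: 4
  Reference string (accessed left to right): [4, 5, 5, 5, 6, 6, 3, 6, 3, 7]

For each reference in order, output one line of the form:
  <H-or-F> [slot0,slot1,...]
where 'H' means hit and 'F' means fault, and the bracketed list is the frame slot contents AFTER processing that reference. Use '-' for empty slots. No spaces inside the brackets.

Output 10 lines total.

F [4,-,-,-]
F [4,5,-,-]
H [4,5,-,-]
H [4,5,-,-]
F [4,5,6,-]
H [4,5,6,-]
F [4,5,6,3]
H [4,5,6,3]
H [4,5,6,3]
F [7,5,6,3]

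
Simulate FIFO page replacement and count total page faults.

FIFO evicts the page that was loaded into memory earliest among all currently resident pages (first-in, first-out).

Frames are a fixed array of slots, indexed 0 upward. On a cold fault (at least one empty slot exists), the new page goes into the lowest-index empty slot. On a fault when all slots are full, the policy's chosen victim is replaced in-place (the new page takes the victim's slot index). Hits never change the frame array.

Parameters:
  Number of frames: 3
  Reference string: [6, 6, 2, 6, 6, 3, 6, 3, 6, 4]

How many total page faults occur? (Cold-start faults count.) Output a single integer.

Answer: 4

Derivation:
Step 0: ref 6 → FAULT, frames=[6,-,-]
Step 1: ref 6 → HIT, frames=[6,-,-]
Step 2: ref 2 → FAULT, frames=[6,2,-]
Step 3: ref 6 → HIT, frames=[6,2,-]
Step 4: ref 6 → HIT, frames=[6,2,-]
Step 5: ref 3 → FAULT, frames=[6,2,3]
Step 6: ref 6 → HIT, frames=[6,2,3]
Step 7: ref 3 → HIT, frames=[6,2,3]
Step 8: ref 6 → HIT, frames=[6,2,3]
Step 9: ref 4 → FAULT (evict 6), frames=[4,2,3]
Total faults: 4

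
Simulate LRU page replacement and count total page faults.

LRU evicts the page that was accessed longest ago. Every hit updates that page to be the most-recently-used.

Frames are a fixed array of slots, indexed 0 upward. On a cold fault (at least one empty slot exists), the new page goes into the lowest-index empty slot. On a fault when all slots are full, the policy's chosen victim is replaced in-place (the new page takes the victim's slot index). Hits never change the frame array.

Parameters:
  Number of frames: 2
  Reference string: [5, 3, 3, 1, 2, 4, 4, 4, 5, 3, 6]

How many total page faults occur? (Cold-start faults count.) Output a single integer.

Answer: 8

Derivation:
Step 0: ref 5 → FAULT, frames=[5,-]
Step 1: ref 3 → FAULT, frames=[5,3]
Step 2: ref 3 → HIT, frames=[5,3]
Step 3: ref 1 → FAULT (evict 5), frames=[1,3]
Step 4: ref 2 → FAULT (evict 3), frames=[1,2]
Step 5: ref 4 → FAULT (evict 1), frames=[4,2]
Step 6: ref 4 → HIT, frames=[4,2]
Step 7: ref 4 → HIT, frames=[4,2]
Step 8: ref 5 → FAULT (evict 2), frames=[4,5]
Step 9: ref 3 → FAULT (evict 4), frames=[3,5]
Step 10: ref 6 → FAULT (evict 5), frames=[3,6]
Total faults: 8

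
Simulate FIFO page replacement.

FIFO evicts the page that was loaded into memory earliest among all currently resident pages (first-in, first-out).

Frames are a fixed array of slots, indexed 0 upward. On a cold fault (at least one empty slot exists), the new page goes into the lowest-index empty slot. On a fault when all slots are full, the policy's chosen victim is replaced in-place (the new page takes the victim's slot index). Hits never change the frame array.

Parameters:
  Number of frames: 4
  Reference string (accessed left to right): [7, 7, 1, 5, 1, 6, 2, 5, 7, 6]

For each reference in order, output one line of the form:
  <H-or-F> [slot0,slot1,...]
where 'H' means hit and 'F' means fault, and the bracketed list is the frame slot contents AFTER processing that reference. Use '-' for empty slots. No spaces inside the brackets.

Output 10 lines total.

F [7,-,-,-]
H [7,-,-,-]
F [7,1,-,-]
F [7,1,5,-]
H [7,1,5,-]
F [7,1,5,6]
F [2,1,5,6]
H [2,1,5,6]
F [2,7,5,6]
H [2,7,5,6]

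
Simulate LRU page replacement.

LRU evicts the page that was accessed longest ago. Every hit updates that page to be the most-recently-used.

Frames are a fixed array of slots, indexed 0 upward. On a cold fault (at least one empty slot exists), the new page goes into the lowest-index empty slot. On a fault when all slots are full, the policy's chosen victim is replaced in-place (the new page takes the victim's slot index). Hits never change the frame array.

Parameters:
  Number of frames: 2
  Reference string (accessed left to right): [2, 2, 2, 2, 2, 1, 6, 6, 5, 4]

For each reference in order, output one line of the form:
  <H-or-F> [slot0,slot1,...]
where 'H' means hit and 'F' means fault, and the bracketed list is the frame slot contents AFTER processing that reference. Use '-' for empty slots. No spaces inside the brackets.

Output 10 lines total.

F [2,-]
H [2,-]
H [2,-]
H [2,-]
H [2,-]
F [2,1]
F [6,1]
H [6,1]
F [6,5]
F [4,5]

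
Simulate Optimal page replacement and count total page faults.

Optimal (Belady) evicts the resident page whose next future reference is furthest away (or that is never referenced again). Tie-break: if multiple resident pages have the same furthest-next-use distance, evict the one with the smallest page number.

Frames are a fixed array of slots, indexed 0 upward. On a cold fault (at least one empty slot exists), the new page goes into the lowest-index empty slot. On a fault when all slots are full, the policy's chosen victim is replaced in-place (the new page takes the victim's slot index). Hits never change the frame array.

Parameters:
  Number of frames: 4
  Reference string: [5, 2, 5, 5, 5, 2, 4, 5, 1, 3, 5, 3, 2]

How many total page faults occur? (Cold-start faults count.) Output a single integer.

Answer: 5

Derivation:
Step 0: ref 5 → FAULT, frames=[5,-,-,-]
Step 1: ref 2 → FAULT, frames=[5,2,-,-]
Step 2: ref 5 → HIT, frames=[5,2,-,-]
Step 3: ref 5 → HIT, frames=[5,2,-,-]
Step 4: ref 5 → HIT, frames=[5,2,-,-]
Step 5: ref 2 → HIT, frames=[5,2,-,-]
Step 6: ref 4 → FAULT, frames=[5,2,4,-]
Step 7: ref 5 → HIT, frames=[5,2,4,-]
Step 8: ref 1 → FAULT, frames=[5,2,4,1]
Step 9: ref 3 → FAULT (evict 1), frames=[5,2,4,3]
Step 10: ref 5 → HIT, frames=[5,2,4,3]
Step 11: ref 3 → HIT, frames=[5,2,4,3]
Step 12: ref 2 → HIT, frames=[5,2,4,3]
Total faults: 5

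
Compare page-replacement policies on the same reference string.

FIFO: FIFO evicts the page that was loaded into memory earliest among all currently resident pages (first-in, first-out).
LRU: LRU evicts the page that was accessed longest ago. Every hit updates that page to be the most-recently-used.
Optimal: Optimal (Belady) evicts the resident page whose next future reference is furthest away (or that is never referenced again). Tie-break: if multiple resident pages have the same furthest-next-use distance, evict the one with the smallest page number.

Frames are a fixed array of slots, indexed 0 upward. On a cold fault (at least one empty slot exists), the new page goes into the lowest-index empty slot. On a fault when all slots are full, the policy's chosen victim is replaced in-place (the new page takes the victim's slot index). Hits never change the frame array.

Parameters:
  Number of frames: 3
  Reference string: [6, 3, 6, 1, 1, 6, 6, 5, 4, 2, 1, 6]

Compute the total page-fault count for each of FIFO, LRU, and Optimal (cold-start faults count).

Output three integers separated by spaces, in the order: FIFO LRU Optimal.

Answer: 8 8 6

Derivation:
--- FIFO ---
  step 0: ref 6 -> FAULT, frames=[6,-,-] (faults so far: 1)
  step 1: ref 3 -> FAULT, frames=[6,3,-] (faults so far: 2)
  step 2: ref 6 -> HIT, frames=[6,3,-] (faults so far: 2)
  step 3: ref 1 -> FAULT, frames=[6,3,1] (faults so far: 3)
  step 4: ref 1 -> HIT, frames=[6,3,1] (faults so far: 3)
  step 5: ref 6 -> HIT, frames=[6,3,1] (faults so far: 3)
  step 6: ref 6 -> HIT, frames=[6,3,1] (faults so far: 3)
  step 7: ref 5 -> FAULT, evict 6, frames=[5,3,1] (faults so far: 4)
  step 8: ref 4 -> FAULT, evict 3, frames=[5,4,1] (faults so far: 5)
  step 9: ref 2 -> FAULT, evict 1, frames=[5,4,2] (faults so far: 6)
  step 10: ref 1 -> FAULT, evict 5, frames=[1,4,2] (faults so far: 7)
  step 11: ref 6 -> FAULT, evict 4, frames=[1,6,2] (faults so far: 8)
  FIFO total faults: 8
--- LRU ---
  step 0: ref 6 -> FAULT, frames=[6,-,-] (faults so far: 1)
  step 1: ref 3 -> FAULT, frames=[6,3,-] (faults so far: 2)
  step 2: ref 6 -> HIT, frames=[6,3,-] (faults so far: 2)
  step 3: ref 1 -> FAULT, frames=[6,3,1] (faults so far: 3)
  step 4: ref 1 -> HIT, frames=[6,3,1] (faults so far: 3)
  step 5: ref 6 -> HIT, frames=[6,3,1] (faults so far: 3)
  step 6: ref 6 -> HIT, frames=[6,3,1] (faults so far: 3)
  step 7: ref 5 -> FAULT, evict 3, frames=[6,5,1] (faults so far: 4)
  step 8: ref 4 -> FAULT, evict 1, frames=[6,5,4] (faults so far: 5)
  step 9: ref 2 -> FAULT, evict 6, frames=[2,5,4] (faults so far: 6)
  step 10: ref 1 -> FAULT, evict 5, frames=[2,1,4] (faults so far: 7)
  step 11: ref 6 -> FAULT, evict 4, frames=[2,1,6] (faults so far: 8)
  LRU total faults: 8
--- Optimal ---
  step 0: ref 6 -> FAULT, frames=[6,-,-] (faults so far: 1)
  step 1: ref 3 -> FAULT, frames=[6,3,-] (faults so far: 2)
  step 2: ref 6 -> HIT, frames=[6,3,-] (faults so far: 2)
  step 3: ref 1 -> FAULT, frames=[6,3,1] (faults so far: 3)
  step 4: ref 1 -> HIT, frames=[6,3,1] (faults so far: 3)
  step 5: ref 6 -> HIT, frames=[6,3,1] (faults so far: 3)
  step 6: ref 6 -> HIT, frames=[6,3,1] (faults so far: 3)
  step 7: ref 5 -> FAULT, evict 3, frames=[6,5,1] (faults so far: 4)
  step 8: ref 4 -> FAULT, evict 5, frames=[6,4,1] (faults so far: 5)
  step 9: ref 2 -> FAULT, evict 4, frames=[6,2,1] (faults so far: 6)
  step 10: ref 1 -> HIT, frames=[6,2,1] (faults so far: 6)
  step 11: ref 6 -> HIT, frames=[6,2,1] (faults so far: 6)
  Optimal total faults: 6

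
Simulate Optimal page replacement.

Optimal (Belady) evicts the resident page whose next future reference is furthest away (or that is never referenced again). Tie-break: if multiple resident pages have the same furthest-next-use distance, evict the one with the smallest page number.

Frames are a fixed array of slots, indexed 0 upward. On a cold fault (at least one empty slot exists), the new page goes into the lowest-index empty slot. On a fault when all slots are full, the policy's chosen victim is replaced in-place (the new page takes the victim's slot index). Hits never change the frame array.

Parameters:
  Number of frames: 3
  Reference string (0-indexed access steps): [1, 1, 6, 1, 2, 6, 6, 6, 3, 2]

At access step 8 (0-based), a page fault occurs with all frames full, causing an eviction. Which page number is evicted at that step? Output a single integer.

Step 0: ref 1 -> FAULT, frames=[1,-,-]
Step 1: ref 1 -> HIT, frames=[1,-,-]
Step 2: ref 6 -> FAULT, frames=[1,6,-]
Step 3: ref 1 -> HIT, frames=[1,6,-]
Step 4: ref 2 -> FAULT, frames=[1,6,2]
Step 5: ref 6 -> HIT, frames=[1,6,2]
Step 6: ref 6 -> HIT, frames=[1,6,2]
Step 7: ref 6 -> HIT, frames=[1,6,2]
Step 8: ref 3 -> FAULT, evict 1, frames=[3,6,2]
At step 8: evicted page 1

Answer: 1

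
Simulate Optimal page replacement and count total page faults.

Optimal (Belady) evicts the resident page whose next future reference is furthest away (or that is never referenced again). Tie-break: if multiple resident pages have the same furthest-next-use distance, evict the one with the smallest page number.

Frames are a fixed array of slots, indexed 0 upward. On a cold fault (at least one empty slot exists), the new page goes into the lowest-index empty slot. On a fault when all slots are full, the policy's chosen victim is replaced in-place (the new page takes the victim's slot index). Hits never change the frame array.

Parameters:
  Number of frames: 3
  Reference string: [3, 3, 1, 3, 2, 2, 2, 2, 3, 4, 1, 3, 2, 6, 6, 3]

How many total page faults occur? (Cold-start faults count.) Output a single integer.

Step 0: ref 3 → FAULT, frames=[3,-,-]
Step 1: ref 3 → HIT, frames=[3,-,-]
Step 2: ref 1 → FAULT, frames=[3,1,-]
Step 3: ref 3 → HIT, frames=[3,1,-]
Step 4: ref 2 → FAULT, frames=[3,1,2]
Step 5: ref 2 → HIT, frames=[3,1,2]
Step 6: ref 2 → HIT, frames=[3,1,2]
Step 7: ref 2 → HIT, frames=[3,1,2]
Step 8: ref 3 → HIT, frames=[3,1,2]
Step 9: ref 4 → FAULT (evict 2), frames=[3,1,4]
Step 10: ref 1 → HIT, frames=[3,1,4]
Step 11: ref 3 → HIT, frames=[3,1,4]
Step 12: ref 2 → FAULT (evict 1), frames=[3,2,4]
Step 13: ref 6 → FAULT (evict 2), frames=[3,6,4]
Step 14: ref 6 → HIT, frames=[3,6,4]
Step 15: ref 3 → HIT, frames=[3,6,4]
Total faults: 6

Answer: 6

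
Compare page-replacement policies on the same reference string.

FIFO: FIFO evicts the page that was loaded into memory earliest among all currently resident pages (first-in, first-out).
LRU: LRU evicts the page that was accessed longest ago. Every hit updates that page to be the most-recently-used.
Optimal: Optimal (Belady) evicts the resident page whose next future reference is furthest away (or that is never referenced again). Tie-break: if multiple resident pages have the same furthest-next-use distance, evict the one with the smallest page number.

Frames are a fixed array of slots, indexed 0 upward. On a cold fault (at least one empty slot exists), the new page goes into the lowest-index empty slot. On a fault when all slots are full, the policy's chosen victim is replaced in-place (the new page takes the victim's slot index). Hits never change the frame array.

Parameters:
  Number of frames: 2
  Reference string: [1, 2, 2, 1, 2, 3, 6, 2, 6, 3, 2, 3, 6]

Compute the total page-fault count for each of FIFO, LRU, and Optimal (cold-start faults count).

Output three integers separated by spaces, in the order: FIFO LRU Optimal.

Answer: 7 8 6

Derivation:
--- FIFO ---
  step 0: ref 1 -> FAULT, frames=[1,-] (faults so far: 1)
  step 1: ref 2 -> FAULT, frames=[1,2] (faults so far: 2)
  step 2: ref 2 -> HIT, frames=[1,2] (faults so far: 2)
  step 3: ref 1 -> HIT, frames=[1,2] (faults so far: 2)
  step 4: ref 2 -> HIT, frames=[1,2] (faults so far: 2)
  step 5: ref 3 -> FAULT, evict 1, frames=[3,2] (faults so far: 3)
  step 6: ref 6 -> FAULT, evict 2, frames=[3,6] (faults so far: 4)
  step 7: ref 2 -> FAULT, evict 3, frames=[2,6] (faults so far: 5)
  step 8: ref 6 -> HIT, frames=[2,6] (faults so far: 5)
  step 9: ref 3 -> FAULT, evict 6, frames=[2,3] (faults so far: 6)
  step 10: ref 2 -> HIT, frames=[2,3] (faults so far: 6)
  step 11: ref 3 -> HIT, frames=[2,3] (faults so far: 6)
  step 12: ref 6 -> FAULT, evict 2, frames=[6,3] (faults so far: 7)
  FIFO total faults: 7
--- LRU ---
  step 0: ref 1 -> FAULT, frames=[1,-] (faults so far: 1)
  step 1: ref 2 -> FAULT, frames=[1,2] (faults so far: 2)
  step 2: ref 2 -> HIT, frames=[1,2] (faults so far: 2)
  step 3: ref 1 -> HIT, frames=[1,2] (faults so far: 2)
  step 4: ref 2 -> HIT, frames=[1,2] (faults so far: 2)
  step 5: ref 3 -> FAULT, evict 1, frames=[3,2] (faults so far: 3)
  step 6: ref 6 -> FAULT, evict 2, frames=[3,6] (faults so far: 4)
  step 7: ref 2 -> FAULT, evict 3, frames=[2,6] (faults so far: 5)
  step 8: ref 6 -> HIT, frames=[2,6] (faults so far: 5)
  step 9: ref 3 -> FAULT, evict 2, frames=[3,6] (faults so far: 6)
  step 10: ref 2 -> FAULT, evict 6, frames=[3,2] (faults so far: 7)
  step 11: ref 3 -> HIT, frames=[3,2] (faults so far: 7)
  step 12: ref 6 -> FAULT, evict 2, frames=[3,6] (faults so far: 8)
  LRU total faults: 8
--- Optimal ---
  step 0: ref 1 -> FAULT, frames=[1,-] (faults so far: 1)
  step 1: ref 2 -> FAULT, frames=[1,2] (faults so far: 2)
  step 2: ref 2 -> HIT, frames=[1,2] (faults so far: 2)
  step 3: ref 1 -> HIT, frames=[1,2] (faults so far: 2)
  step 4: ref 2 -> HIT, frames=[1,2] (faults so far: 2)
  step 5: ref 3 -> FAULT, evict 1, frames=[3,2] (faults so far: 3)
  step 6: ref 6 -> FAULT, evict 3, frames=[6,2] (faults so far: 4)
  step 7: ref 2 -> HIT, frames=[6,2] (faults so far: 4)
  step 8: ref 6 -> HIT, frames=[6,2] (faults so far: 4)
  step 9: ref 3 -> FAULT, evict 6, frames=[3,2] (faults so far: 5)
  step 10: ref 2 -> HIT, frames=[3,2] (faults so far: 5)
  step 11: ref 3 -> HIT, frames=[3,2] (faults so far: 5)
  step 12: ref 6 -> FAULT, evict 2, frames=[3,6] (faults so far: 6)
  Optimal total faults: 6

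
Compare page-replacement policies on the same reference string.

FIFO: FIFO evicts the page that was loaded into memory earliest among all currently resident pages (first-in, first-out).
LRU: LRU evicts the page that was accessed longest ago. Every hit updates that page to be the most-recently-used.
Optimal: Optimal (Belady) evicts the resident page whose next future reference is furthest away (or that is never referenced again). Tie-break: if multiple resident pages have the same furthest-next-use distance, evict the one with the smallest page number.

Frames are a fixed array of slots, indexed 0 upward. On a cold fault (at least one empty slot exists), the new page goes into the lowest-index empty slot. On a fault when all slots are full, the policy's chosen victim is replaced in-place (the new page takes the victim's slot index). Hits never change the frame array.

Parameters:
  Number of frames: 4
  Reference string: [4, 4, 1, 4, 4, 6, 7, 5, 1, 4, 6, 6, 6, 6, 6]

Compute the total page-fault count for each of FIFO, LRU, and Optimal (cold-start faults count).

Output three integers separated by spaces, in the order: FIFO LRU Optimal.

Answer: 6 8 5

Derivation:
--- FIFO ---
  step 0: ref 4 -> FAULT, frames=[4,-,-,-] (faults so far: 1)
  step 1: ref 4 -> HIT, frames=[4,-,-,-] (faults so far: 1)
  step 2: ref 1 -> FAULT, frames=[4,1,-,-] (faults so far: 2)
  step 3: ref 4 -> HIT, frames=[4,1,-,-] (faults so far: 2)
  step 4: ref 4 -> HIT, frames=[4,1,-,-] (faults so far: 2)
  step 5: ref 6 -> FAULT, frames=[4,1,6,-] (faults so far: 3)
  step 6: ref 7 -> FAULT, frames=[4,1,6,7] (faults so far: 4)
  step 7: ref 5 -> FAULT, evict 4, frames=[5,1,6,7] (faults so far: 5)
  step 8: ref 1 -> HIT, frames=[5,1,6,7] (faults so far: 5)
  step 9: ref 4 -> FAULT, evict 1, frames=[5,4,6,7] (faults so far: 6)
  step 10: ref 6 -> HIT, frames=[5,4,6,7] (faults so far: 6)
  step 11: ref 6 -> HIT, frames=[5,4,6,7] (faults so far: 6)
  step 12: ref 6 -> HIT, frames=[5,4,6,7] (faults so far: 6)
  step 13: ref 6 -> HIT, frames=[5,4,6,7] (faults so far: 6)
  step 14: ref 6 -> HIT, frames=[5,4,6,7] (faults so far: 6)
  FIFO total faults: 6
--- LRU ---
  step 0: ref 4 -> FAULT, frames=[4,-,-,-] (faults so far: 1)
  step 1: ref 4 -> HIT, frames=[4,-,-,-] (faults so far: 1)
  step 2: ref 1 -> FAULT, frames=[4,1,-,-] (faults so far: 2)
  step 3: ref 4 -> HIT, frames=[4,1,-,-] (faults so far: 2)
  step 4: ref 4 -> HIT, frames=[4,1,-,-] (faults so far: 2)
  step 5: ref 6 -> FAULT, frames=[4,1,6,-] (faults so far: 3)
  step 6: ref 7 -> FAULT, frames=[4,1,6,7] (faults so far: 4)
  step 7: ref 5 -> FAULT, evict 1, frames=[4,5,6,7] (faults so far: 5)
  step 8: ref 1 -> FAULT, evict 4, frames=[1,5,6,7] (faults so far: 6)
  step 9: ref 4 -> FAULT, evict 6, frames=[1,5,4,7] (faults so far: 7)
  step 10: ref 6 -> FAULT, evict 7, frames=[1,5,4,6] (faults so far: 8)
  step 11: ref 6 -> HIT, frames=[1,5,4,6] (faults so far: 8)
  step 12: ref 6 -> HIT, frames=[1,5,4,6] (faults so far: 8)
  step 13: ref 6 -> HIT, frames=[1,5,4,6] (faults so far: 8)
  step 14: ref 6 -> HIT, frames=[1,5,4,6] (faults so far: 8)
  LRU total faults: 8
--- Optimal ---
  step 0: ref 4 -> FAULT, frames=[4,-,-,-] (faults so far: 1)
  step 1: ref 4 -> HIT, frames=[4,-,-,-] (faults so far: 1)
  step 2: ref 1 -> FAULT, frames=[4,1,-,-] (faults so far: 2)
  step 3: ref 4 -> HIT, frames=[4,1,-,-] (faults so far: 2)
  step 4: ref 4 -> HIT, frames=[4,1,-,-] (faults so far: 2)
  step 5: ref 6 -> FAULT, frames=[4,1,6,-] (faults so far: 3)
  step 6: ref 7 -> FAULT, frames=[4,1,6,7] (faults so far: 4)
  step 7: ref 5 -> FAULT, evict 7, frames=[4,1,6,5] (faults so far: 5)
  step 8: ref 1 -> HIT, frames=[4,1,6,5] (faults so far: 5)
  step 9: ref 4 -> HIT, frames=[4,1,6,5] (faults so far: 5)
  step 10: ref 6 -> HIT, frames=[4,1,6,5] (faults so far: 5)
  step 11: ref 6 -> HIT, frames=[4,1,6,5] (faults so far: 5)
  step 12: ref 6 -> HIT, frames=[4,1,6,5] (faults so far: 5)
  step 13: ref 6 -> HIT, frames=[4,1,6,5] (faults so far: 5)
  step 14: ref 6 -> HIT, frames=[4,1,6,5] (faults so far: 5)
  Optimal total faults: 5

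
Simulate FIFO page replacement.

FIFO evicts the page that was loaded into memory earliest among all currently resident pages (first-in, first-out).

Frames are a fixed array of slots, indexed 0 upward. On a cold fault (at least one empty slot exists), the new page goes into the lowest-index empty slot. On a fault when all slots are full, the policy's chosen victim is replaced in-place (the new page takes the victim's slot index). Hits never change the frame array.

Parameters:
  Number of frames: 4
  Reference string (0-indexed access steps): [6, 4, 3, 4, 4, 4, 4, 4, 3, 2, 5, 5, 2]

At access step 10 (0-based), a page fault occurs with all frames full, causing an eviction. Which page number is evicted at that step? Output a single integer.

Step 0: ref 6 -> FAULT, frames=[6,-,-,-]
Step 1: ref 4 -> FAULT, frames=[6,4,-,-]
Step 2: ref 3 -> FAULT, frames=[6,4,3,-]
Step 3: ref 4 -> HIT, frames=[6,4,3,-]
Step 4: ref 4 -> HIT, frames=[6,4,3,-]
Step 5: ref 4 -> HIT, frames=[6,4,3,-]
Step 6: ref 4 -> HIT, frames=[6,4,3,-]
Step 7: ref 4 -> HIT, frames=[6,4,3,-]
Step 8: ref 3 -> HIT, frames=[6,4,3,-]
Step 9: ref 2 -> FAULT, frames=[6,4,3,2]
Step 10: ref 5 -> FAULT, evict 6, frames=[5,4,3,2]
At step 10: evicted page 6

Answer: 6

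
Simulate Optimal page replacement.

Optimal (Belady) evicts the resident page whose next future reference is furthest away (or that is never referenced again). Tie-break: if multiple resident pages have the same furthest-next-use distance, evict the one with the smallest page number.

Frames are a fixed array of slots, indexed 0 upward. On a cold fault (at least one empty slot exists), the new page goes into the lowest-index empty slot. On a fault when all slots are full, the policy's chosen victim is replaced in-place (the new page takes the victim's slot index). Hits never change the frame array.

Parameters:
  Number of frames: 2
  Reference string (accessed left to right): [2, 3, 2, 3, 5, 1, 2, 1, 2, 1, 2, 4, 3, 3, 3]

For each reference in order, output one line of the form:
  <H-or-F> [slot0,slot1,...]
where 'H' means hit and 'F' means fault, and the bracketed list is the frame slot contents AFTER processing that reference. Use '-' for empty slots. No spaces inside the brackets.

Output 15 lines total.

F [2,-]
F [2,3]
H [2,3]
H [2,3]
F [2,5]
F [2,1]
H [2,1]
H [2,1]
H [2,1]
H [2,1]
H [2,1]
F [2,4]
F [3,4]
H [3,4]
H [3,4]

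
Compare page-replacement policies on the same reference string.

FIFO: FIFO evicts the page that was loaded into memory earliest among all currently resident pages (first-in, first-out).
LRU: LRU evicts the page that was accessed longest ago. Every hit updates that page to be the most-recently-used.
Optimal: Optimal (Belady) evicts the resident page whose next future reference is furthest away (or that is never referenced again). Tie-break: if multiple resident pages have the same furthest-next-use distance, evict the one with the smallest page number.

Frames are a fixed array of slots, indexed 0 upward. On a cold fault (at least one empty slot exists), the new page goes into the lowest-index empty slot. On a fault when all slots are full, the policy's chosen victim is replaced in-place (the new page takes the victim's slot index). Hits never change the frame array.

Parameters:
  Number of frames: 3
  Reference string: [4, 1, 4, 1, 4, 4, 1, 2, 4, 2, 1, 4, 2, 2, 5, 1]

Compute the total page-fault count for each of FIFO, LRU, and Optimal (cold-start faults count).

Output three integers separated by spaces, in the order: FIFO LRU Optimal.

--- FIFO ---
  step 0: ref 4 -> FAULT, frames=[4,-,-] (faults so far: 1)
  step 1: ref 1 -> FAULT, frames=[4,1,-] (faults so far: 2)
  step 2: ref 4 -> HIT, frames=[4,1,-] (faults so far: 2)
  step 3: ref 1 -> HIT, frames=[4,1,-] (faults so far: 2)
  step 4: ref 4 -> HIT, frames=[4,1,-] (faults so far: 2)
  step 5: ref 4 -> HIT, frames=[4,1,-] (faults so far: 2)
  step 6: ref 1 -> HIT, frames=[4,1,-] (faults so far: 2)
  step 7: ref 2 -> FAULT, frames=[4,1,2] (faults so far: 3)
  step 8: ref 4 -> HIT, frames=[4,1,2] (faults so far: 3)
  step 9: ref 2 -> HIT, frames=[4,1,2] (faults so far: 3)
  step 10: ref 1 -> HIT, frames=[4,1,2] (faults so far: 3)
  step 11: ref 4 -> HIT, frames=[4,1,2] (faults so far: 3)
  step 12: ref 2 -> HIT, frames=[4,1,2] (faults so far: 3)
  step 13: ref 2 -> HIT, frames=[4,1,2] (faults so far: 3)
  step 14: ref 5 -> FAULT, evict 4, frames=[5,1,2] (faults so far: 4)
  step 15: ref 1 -> HIT, frames=[5,1,2] (faults so far: 4)
  FIFO total faults: 4
--- LRU ---
  step 0: ref 4 -> FAULT, frames=[4,-,-] (faults so far: 1)
  step 1: ref 1 -> FAULT, frames=[4,1,-] (faults so far: 2)
  step 2: ref 4 -> HIT, frames=[4,1,-] (faults so far: 2)
  step 3: ref 1 -> HIT, frames=[4,1,-] (faults so far: 2)
  step 4: ref 4 -> HIT, frames=[4,1,-] (faults so far: 2)
  step 5: ref 4 -> HIT, frames=[4,1,-] (faults so far: 2)
  step 6: ref 1 -> HIT, frames=[4,1,-] (faults so far: 2)
  step 7: ref 2 -> FAULT, frames=[4,1,2] (faults so far: 3)
  step 8: ref 4 -> HIT, frames=[4,1,2] (faults so far: 3)
  step 9: ref 2 -> HIT, frames=[4,1,2] (faults so far: 3)
  step 10: ref 1 -> HIT, frames=[4,1,2] (faults so far: 3)
  step 11: ref 4 -> HIT, frames=[4,1,2] (faults so far: 3)
  step 12: ref 2 -> HIT, frames=[4,1,2] (faults so far: 3)
  step 13: ref 2 -> HIT, frames=[4,1,2] (faults so far: 3)
  step 14: ref 5 -> FAULT, evict 1, frames=[4,5,2] (faults so far: 4)
  step 15: ref 1 -> FAULT, evict 4, frames=[1,5,2] (faults so far: 5)
  LRU total faults: 5
--- Optimal ---
  step 0: ref 4 -> FAULT, frames=[4,-,-] (faults so far: 1)
  step 1: ref 1 -> FAULT, frames=[4,1,-] (faults so far: 2)
  step 2: ref 4 -> HIT, frames=[4,1,-] (faults so far: 2)
  step 3: ref 1 -> HIT, frames=[4,1,-] (faults so far: 2)
  step 4: ref 4 -> HIT, frames=[4,1,-] (faults so far: 2)
  step 5: ref 4 -> HIT, frames=[4,1,-] (faults so far: 2)
  step 6: ref 1 -> HIT, frames=[4,1,-] (faults so far: 2)
  step 7: ref 2 -> FAULT, frames=[4,1,2] (faults so far: 3)
  step 8: ref 4 -> HIT, frames=[4,1,2] (faults so far: 3)
  step 9: ref 2 -> HIT, frames=[4,1,2] (faults so far: 3)
  step 10: ref 1 -> HIT, frames=[4,1,2] (faults so far: 3)
  step 11: ref 4 -> HIT, frames=[4,1,2] (faults so far: 3)
  step 12: ref 2 -> HIT, frames=[4,1,2] (faults so far: 3)
  step 13: ref 2 -> HIT, frames=[4,1,2] (faults so far: 3)
  step 14: ref 5 -> FAULT, evict 2, frames=[4,1,5] (faults so far: 4)
  step 15: ref 1 -> HIT, frames=[4,1,5] (faults so far: 4)
  Optimal total faults: 4

Answer: 4 5 4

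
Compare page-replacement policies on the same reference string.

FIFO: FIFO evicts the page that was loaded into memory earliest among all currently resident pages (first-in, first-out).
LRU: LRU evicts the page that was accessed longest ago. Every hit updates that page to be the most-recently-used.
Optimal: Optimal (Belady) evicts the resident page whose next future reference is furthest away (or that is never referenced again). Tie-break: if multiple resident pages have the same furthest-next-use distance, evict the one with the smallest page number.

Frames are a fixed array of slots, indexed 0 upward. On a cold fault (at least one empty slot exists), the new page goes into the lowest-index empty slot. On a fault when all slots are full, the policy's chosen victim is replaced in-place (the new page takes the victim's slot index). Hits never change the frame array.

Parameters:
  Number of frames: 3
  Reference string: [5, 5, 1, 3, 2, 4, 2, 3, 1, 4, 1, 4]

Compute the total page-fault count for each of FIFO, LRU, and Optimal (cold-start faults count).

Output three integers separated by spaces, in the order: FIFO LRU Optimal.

Answer: 6 7 6

Derivation:
--- FIFO ---
  step 0: ref 5 -> FAULT, frames=[5,-,-] (faults so far: 1)
  step 1: ref 5 -> HIT, frames=[5,-,-] (faults so far: 1)
  step 2: ref 1 -> FAULT, frames=[5,1,-] (faults so far: 2)
  step 3: ref 3 -> FAULT, frames=[5,1,3] (faults so far: 3)
  step 4: ref 2 -> FAULT, evict 5, frames=[2,1,3] (faults so far: 4)
  step 5: ref 4 -> FAULT, evict 1, frames=[2,4,3] (faults so far: 5)
  step 6: ref 2 -> HIT, frames=[2,4,3] (faults so far: 5)
  step 7: ref 3 -> HIT, frames=[2,4,3] (faults so far: 5)
  step 8: ref 1 -> FAULT, evict 3, frames=[2,4,1] (faults so far: 6)
  step 9: ref 4 -> HIT, frames=[2,4,1] (faults so far: 6)
  step 10: ref 1 -> HIT, frames=[2,4,1] (faults so far: 6)
  step 11: ref 4 -> HIT, frames=[2,4,1] (faults so far: 6)
  FIFO total faults: 6
--- LRU ---
  step 0: ref 5 -> FAULT, frames=[5,-,-] (faults so far: 1)
  step 1: ref 5 -> HIT, frames=[5,-,-] (faults so far: 1)
  step 2: ref 1 -> FAULT, frames=[5,1,-] (faults so far: 2)
  step 3: ref 3 -> FAULT, frames=[5,1,3] (faults so far: 3)
  step 4: ref 2 -> FAULT, evict 5, frames=[2,1,3] (faults so far: 4)
  step 5: ref 4 -> FAULT, evict 1, frames=[2,4,3] (faults so far: 5)
  step 6: ref 2 -> HIT, frames=[2,4,3] (faults so far: 5)
  step 7: ref 3 -> HIT, frames=[2,4,3] (faults so far: 5)
  step 8: ref 1 -> FAULT, evict 4, frames=[2,1,3] (faults so far: 6)
  step 9: ref 4 -> FAULT, evict 2, frames=[4,1,3] (faults so far: 7)
  step 10: ref 1 -> HIT, frames=[4,1,3] (faults so far: 7)
  step 11: ref 4 -> HIT, frames=[4,1,3] (faults so far: 7)
  LRU total faults: 7
--- Optimal ---
  step 0: ref 5 -> FAULT, frames=[5,-,-] (faults so far: 1)
  step 1: ref 5 -> HIT, frames=[5,-,-] (faults so far: 1)
  step 2: ref 1 -> FAULT, frames=[5,1,-] (faults so far: 2)
  step 3: ref 3 -> FAULT, frames=[5,1,3] (faults so far: 3)
  step 4: ref 2 -> FAULT, evict 5, frames=[2,1,3] (faults so far: 4)
  step 5: ref 4 -> FAULT, evict 1, frames=[2,4,3] (faults so far: 5)
  step 6: ref 2 -> HIT, frames=[2,4,3] (faults so far: 5)
  step 7: ref 3 -> HIT, frames=[2,4,3] (faults so far: 5)
  step 8: ref 1 -> FAULT, evict 2, frames=[1,4,3] (faults so far: 6)
  step 9: ref 4 -> HIT, frames=[1,4,3] (faults so far: 6)
  step 10: ref 1 -> HIT, frames=[1,4,3] (faults so far: 6)
  step 11: ref 4 -> HIT, frames=[1,4,3] (faults so far: 6)
  Optimal total faults: 6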